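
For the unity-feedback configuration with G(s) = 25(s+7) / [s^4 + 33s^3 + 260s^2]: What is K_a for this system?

Lowest-order denominator term is 260s^2, so the open loop has 2 poles at the origin → type 2 system.
K_a = lim_{s→0} s^2·G(s) = 25·7 / 260 = 35/52.

35/52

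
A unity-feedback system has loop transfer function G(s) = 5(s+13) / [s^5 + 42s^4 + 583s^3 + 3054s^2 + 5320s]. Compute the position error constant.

K_p = lim_{s→0} G(s); with 1 pole at the origin the limit diverges, so K_p = ∞.

infinity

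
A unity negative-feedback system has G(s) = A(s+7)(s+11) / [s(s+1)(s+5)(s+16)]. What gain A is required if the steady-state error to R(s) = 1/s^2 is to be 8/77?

The open loop has one pole at the origin → type 1 system.
K_v = lim_{s→0} s·G(s) = A·7·11 / (1·5·16) = 0.9625·A.
e_ss = 1/K_v = 8/77 ⇒ K_v = 9.625 ⇒ A = 9.625/0.9625 = 10.

10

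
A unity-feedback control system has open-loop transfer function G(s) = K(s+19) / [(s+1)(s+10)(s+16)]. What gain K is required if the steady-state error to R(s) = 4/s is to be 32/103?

G(s) has no factors of s in the denominator, so the system is type 0.
K_p = lim_{s→0} G(s) = K·19 / (1·10·16) = (19/160)·K.
e_ss = 4/(1 + K_p) = 32/103 ⇒ 1 + (19/160)·K = 12.875 ⇒ K = 100.

100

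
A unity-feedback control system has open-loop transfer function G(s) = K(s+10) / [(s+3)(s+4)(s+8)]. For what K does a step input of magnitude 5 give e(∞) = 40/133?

150

No free integrators in G(s): this is a type 0 system.
K_p = lim_{s→0} G(s) = K·10 / (3·4·8) = (5/48)·K.
e_ss = 5/(1 + K_p) = 40/133 ⇒ 1 + (5/48)·K = 16.625 ⇒ K = 150.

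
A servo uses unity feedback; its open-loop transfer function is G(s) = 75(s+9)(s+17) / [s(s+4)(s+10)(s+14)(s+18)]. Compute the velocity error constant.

255/224

System type = 1 (one pole at s=0).
K_v = lim_{s→0} s·G(s) = 75·9·17 / (4·10·14·18) = 255/224.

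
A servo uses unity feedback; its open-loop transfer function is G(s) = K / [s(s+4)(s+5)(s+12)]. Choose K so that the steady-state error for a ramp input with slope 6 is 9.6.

G(s) has one factor of s in the denominator, so the system is type 1.
K_v = lim_{s→0} s·G(s) = K / (4·5·12) = (1/240)·K.
e_ss = 6/K_v = 9.6 ⇒ K_v = 0.625 ⇒ K = 0.625/(1/240) = 150.

150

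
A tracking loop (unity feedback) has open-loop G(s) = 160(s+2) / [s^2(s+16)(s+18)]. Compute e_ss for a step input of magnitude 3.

Two free integrators in G(s): this is a type 2 system.
A type-2 system has K_p = ∞, so it tracks a step input with zero steady-state error.

0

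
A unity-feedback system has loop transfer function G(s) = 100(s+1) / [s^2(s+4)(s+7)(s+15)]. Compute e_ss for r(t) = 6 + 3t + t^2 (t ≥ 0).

8.4

Two free integrators in G(s): this is a type 2 system. Taking each input component in turn:
  • 6: tracked with zero error.
  • 3t: tracked with zero error.
  • t^2: e_ss = 2/K_a with K_a=5/21 → 8.4.
Total e_ss = 8.4.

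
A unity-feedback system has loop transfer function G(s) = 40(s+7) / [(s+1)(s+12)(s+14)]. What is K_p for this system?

System type = 0 (no poles at s=0).
K_p = lim_{s→0} G(s) = 40·7 / (1·12·14) = 5/3.

5/3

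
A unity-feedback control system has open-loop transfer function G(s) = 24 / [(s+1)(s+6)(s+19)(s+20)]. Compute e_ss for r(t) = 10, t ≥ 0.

No free integrators in G(s): this is a type 0 system.
K_p = lim_{s→0} G(s) = 24 / (1·6·19·20) = 1/95.
e_ss = 10/(1 + K_p) = 10/(96/95) = 475/48.

475/48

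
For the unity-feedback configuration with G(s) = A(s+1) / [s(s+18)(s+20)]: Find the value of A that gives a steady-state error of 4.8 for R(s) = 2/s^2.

The open loop has one pole at the origin → type 1 system.
K_v = lim_{s→0} s·G(s) = A·1 / (18·20) = (1/360)·A.
e_ss = 2/K_v = 4.8 ⇒ K_v = 5/12 ⇒ A = (5/12)/(1/360) = 150.

150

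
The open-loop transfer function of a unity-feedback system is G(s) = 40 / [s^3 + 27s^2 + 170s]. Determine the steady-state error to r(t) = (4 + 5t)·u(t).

Lowest-order denominator term is 170s, so the open loop has 1 pole at the origin → type 1 system. By superposition:
  • 4: tracked with zero error.
  • 5t: e_ss = 5/K_v with K_v=4/17 → 21.25.
Total e_ss = 21.25.

21.25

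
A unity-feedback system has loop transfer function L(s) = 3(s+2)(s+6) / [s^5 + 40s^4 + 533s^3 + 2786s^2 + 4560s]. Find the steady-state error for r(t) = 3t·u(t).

380

Lowest-order denominator term is 4560s, so the open loop has 1 pole at the origin → type 1 system.
K_v = lim_{s→0} s·L(s) = 3·2·6 / 4560 = 3/380.
e_ss = 3/K_v = 3/(3/380) = 380.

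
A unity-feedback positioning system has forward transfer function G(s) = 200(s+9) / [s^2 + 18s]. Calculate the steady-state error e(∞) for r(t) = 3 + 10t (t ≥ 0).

The denominator has no term below 18s — 1 pole at s=0, type 1. By superposition:
  • 3: tracked with zero error.
  • 10t: e_ss = 10/K_v with K_v=100 → 0.1.
Total e_ss = 0.1.

0.1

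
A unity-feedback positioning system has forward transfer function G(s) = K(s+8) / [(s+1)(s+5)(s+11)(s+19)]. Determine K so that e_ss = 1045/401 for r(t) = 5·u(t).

G(s) has no factors of s in the denominator, so the system is type 0.
K_p = lim_{s→0} G(s) = K·8 / (1·5·11·19) = (8/1045)·K.
e_ss = 5/(1 + K_p) = 1045/401 ⇒ 1 + (8/1045)·K = 401/209 ⇒ K = 120.

120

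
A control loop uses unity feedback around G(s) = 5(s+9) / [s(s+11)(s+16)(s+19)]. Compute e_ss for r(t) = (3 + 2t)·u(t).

System type = 1 (one pole at s=0). By superposition:
  • 3: tracked with zero error.
  • 2t: e_ss = 2/K_v with K_v=45/3344 → 6688/45.
Total e_ss = 6688/45.

6688/45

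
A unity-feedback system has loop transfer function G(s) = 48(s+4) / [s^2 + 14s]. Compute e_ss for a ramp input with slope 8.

Factoring s from the denominator leaves a polynomial with constant term 14, so the system is type 1.
K_v = lim_{s→0} s·G(s) = 48·4 / 14 = 96/7.
e_ss = 8/K_v = 8/(96/7) = 7/12.

7/12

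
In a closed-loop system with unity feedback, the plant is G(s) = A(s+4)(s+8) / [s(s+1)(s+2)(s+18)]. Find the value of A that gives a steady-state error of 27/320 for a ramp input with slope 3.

40

One free integrator in G(s): this is a type 1 system.
K_v = lim_{s→0} s·G(s) = A·4·8 / (1·2·18) = (8/9)·A.
e_ss = 3/K_v = 27/320 ⇒ K_v = 320/9 ⇒ A = (320/9)/(8/9) = 40.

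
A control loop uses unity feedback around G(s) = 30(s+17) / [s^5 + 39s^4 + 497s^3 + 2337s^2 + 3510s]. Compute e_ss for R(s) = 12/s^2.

1404/17

Factoring s from the denominator leaves a polynomial with constant term 3510, so the system is type 1.
K_v = lim_{s→0} s·G(s) = 30·17 / 3510 = 17/117.
e_ss = 12/K_v = 12/(17/117) = 1404/17.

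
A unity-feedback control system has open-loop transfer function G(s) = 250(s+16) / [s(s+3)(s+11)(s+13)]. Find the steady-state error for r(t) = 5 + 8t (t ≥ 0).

0.858

The open loop has one pole at the origin → type 1 system. By superposition:
  • 5: tracked with zero error.
  • 8t: e_ss = 8/K_v with K_v=4000/429 → 0.858.
Total e_ss = 0.858.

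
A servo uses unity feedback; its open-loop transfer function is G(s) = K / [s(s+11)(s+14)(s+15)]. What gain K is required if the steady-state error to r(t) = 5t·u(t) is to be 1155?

10

One free integrator in G(s): this is a type 1 system.
K_v = lim_{s→0} s·G(s) = K / (11·14·15) = (1/2310)·K.
e_ss = 5/K_v = 1155 ⇒ K_v = 1/231 ⇒ K = (1/231)/(1/2310) = 10.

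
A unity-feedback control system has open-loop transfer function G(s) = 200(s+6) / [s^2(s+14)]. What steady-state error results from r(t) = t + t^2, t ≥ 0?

7/300

System type = 2 (two poles at s=0). Treating each term separately:
  • t: tracked with zero error.
  • t^2: e_ss = 2/K_a with K_a=600/7 → 7/300.
Total e_ss = 7/300.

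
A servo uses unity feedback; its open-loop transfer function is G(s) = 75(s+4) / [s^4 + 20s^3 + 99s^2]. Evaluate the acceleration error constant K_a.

100/33

Lowest-order denominator term is 99s^2, so the open loop has 2 poles at the origin → type 2 system.
K_a = lim_{s→0} s^2·G(s) = 75·4 / 99 = 100/33.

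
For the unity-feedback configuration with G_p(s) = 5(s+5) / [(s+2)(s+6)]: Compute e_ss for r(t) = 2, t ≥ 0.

24/37

The open loop has no poles at the origin → type 0 system.
K_p = lim_{s→0} G_p(s) = 5·5 / (2·6) = 25/12.
e_ss = 2/(1 + K_p) = 2/(37/12) = 24/37.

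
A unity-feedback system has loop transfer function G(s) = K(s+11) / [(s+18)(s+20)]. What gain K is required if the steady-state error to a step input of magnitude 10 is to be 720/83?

5

System type = 0 (no poles at s=0).
K_p = lim_{s→0} G(s) = K·11 / (18·20) = (11/360)·K.
e_ss = 10/(1 + K_p) = 720/83 ⇒ 1 + (11/360)·K = 83/72 ⇒ K = 5.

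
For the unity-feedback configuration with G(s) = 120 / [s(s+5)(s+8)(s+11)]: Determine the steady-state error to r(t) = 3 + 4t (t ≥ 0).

44/3

G(s) has one factor of s in the denominator, so the system is type 1. Taking each input component in turn:
  • 3: tracked with zero error.
  • 4t: e_ss = 4/K_v with K_v=3/11 → 44/3.
Total e_ss = 44/3.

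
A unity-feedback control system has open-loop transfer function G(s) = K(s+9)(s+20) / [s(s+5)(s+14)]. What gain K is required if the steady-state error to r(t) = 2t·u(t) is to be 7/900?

100

One free integrator in G(s): this is a type 1 system.
K_v = lim_{s→0} s·G(s) = K·9·20 / (5·14) = (18/7)·K.
e_ss = 2/K_v = 7/900 ⇒ K_v = 1800/7 ⇒ K = (1800/7)/(18/7) = 100.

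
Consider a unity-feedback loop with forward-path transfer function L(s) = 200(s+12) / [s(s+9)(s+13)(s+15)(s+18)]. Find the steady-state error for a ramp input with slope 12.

One free integrator in L(s): this is a type 1 system.
K_v = lim_{s→0} s·L(s) = 200·12 / (9·13·15·18) = 80/1053.
e_ss = 12/K_v = 12/(80/1053) = 157.95.

157.95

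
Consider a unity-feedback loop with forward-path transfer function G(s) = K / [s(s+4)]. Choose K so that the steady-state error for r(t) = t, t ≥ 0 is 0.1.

40

The open loop has one pole at the origin → type 1 system.
K_v = lim_{s→0} s·G(s) = K / (4) = 0.25·K.
e_ss = 1/K_v = 0.1 ⇒ K_v = 10 ⇒ K = 10/0.25 = 40.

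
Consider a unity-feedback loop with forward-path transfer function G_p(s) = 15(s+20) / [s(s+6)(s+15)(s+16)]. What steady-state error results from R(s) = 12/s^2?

57.6

The open loop has one pole at the origin → type 1 system.
K_v = lim_{s→0} s·G_p(s) = 15·20 / (6·15·16) = 5/24.
e_ss = 12/K_v = 12/(5/24) = 57.6.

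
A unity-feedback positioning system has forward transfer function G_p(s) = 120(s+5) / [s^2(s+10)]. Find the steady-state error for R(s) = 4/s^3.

Two free integrators in G_p(s): this is a type 2 system.
K_a = lim_{s→0} s^2·G_p(s) = 120·5 / (10) = 60.
r(t) = 2t^2 gives R(s) = 4/s^3.
e_ss = 4/K_a = 4/60 = 1/15.

1/15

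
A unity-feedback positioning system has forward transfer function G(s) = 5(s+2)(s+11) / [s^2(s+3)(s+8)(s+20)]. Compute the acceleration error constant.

11/48

The open loop has two poles at the origin → type 2 system.
K_a = lim_{s→0} s^2·G(s) = 5·2·11 / (3·8·20) = 11/48.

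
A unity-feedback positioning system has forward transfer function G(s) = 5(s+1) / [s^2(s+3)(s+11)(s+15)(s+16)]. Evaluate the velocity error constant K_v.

K_v = lim_{s→0} s·G(s); with 2 poles at the origin the limit diverges, so K_v = ∞.

infinity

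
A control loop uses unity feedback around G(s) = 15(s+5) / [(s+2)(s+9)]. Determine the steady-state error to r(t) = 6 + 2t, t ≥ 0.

infinity

System type = 0 (no poles at s=0). By superposition:
  • 6: e_ss = 6/(1+K_p) with K_p=25/6 → 36/31.
  • 2t: a type-0 system cannot track it, e_ss → ∞.
The unbounded component dominates.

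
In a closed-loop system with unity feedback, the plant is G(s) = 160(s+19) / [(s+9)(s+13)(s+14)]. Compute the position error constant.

1520/819

G(s) has no factors of s in the denominator, so the system is type 0.
K_p = lim_{s→0} G(s) = 160·19 / (9·13·14) = 1520/819.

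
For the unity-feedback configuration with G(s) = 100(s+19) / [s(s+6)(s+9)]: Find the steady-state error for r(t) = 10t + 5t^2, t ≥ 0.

G(s) has one factor of s in the denominator, so the system is type 1. Treating each term separately:
  • 10t: e_ss = 10/K_v with K_v=950/27 → 27/95.
  • 5t^2: a type-1 system cannot track it, e_ss → ∞.
The unbounded component dominates.

infinity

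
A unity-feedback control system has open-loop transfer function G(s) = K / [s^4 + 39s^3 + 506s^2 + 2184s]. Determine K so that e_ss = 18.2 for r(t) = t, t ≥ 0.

120

Factoring s from the denominator leaves a polynomial with constant term 2184, so the system is type 1.
K_v = lim_{s→0} s·G(s) = K / 2184 = (1/2184)·K.
e_ss = 1/K_v = 18.2 ⇒ K_v = 5/91 ⇒ K = (5/91)/(1/2184) = 120.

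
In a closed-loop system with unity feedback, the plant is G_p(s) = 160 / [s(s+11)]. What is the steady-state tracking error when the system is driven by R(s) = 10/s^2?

System type = 1 (one pole at s=0).
K_v = lim_{s→0} s·G_p(s) = 160 / (11) = 160/11.
e_ss = 10/K_v = 10/(160/11) = 0.6875.

0.6875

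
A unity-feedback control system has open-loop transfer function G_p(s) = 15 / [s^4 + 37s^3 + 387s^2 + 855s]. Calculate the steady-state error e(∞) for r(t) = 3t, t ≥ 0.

Factoring s from the denominator leaves a polynomial with constant term 855, so the system is type 1.
K_v = lim_{s→0} s·G_p(s) = 15 / 855 = 1/57.
e_ss = 3/K_v = 3/(1/57) = 171.

171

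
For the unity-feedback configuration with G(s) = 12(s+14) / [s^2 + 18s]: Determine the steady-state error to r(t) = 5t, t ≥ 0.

15/28

Factoring s from the denominator leaves a polynomial with constant term 18, so the system is type 1.
K_v = lim_{s→0} s·G(s) = 12·14 / 18 = 28/3.
e_ss = 5/K_v = 5/(28/3) = 15/28.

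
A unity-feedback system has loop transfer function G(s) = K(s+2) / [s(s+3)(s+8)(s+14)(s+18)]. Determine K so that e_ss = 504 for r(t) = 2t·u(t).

One free integrator in G(s): this is a type 1 system.
K_v = lim_{s→0} s·G(s) = K·2 / (3·8·14·18) = (1/3024)·K.
e_ss = 2/K_v = 504 ⇒ K_v = 1/252 ⇒ K = (1/252)/(1/3024) = 12.

12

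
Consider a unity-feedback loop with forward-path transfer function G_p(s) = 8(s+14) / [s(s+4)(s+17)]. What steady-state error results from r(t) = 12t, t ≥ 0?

51/7

The open loop has one pole at the origin → type 1 system.
K_v = lim_{s→0} s·G_p(s) = 8·14 / (4·17) = 28/17.
e_ss = 12/K_v = 12/(28/17) = 51/7.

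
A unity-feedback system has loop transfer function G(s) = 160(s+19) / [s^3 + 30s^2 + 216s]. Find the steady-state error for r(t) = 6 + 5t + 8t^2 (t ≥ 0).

Factoring s from the denominator leaves a polynomial with constant term 216, so the system is type 1. Taking each input component in turn:
  • 6: tracked with zero error.
  • 5t: e_ss = 5/K_v with K_v=380/27 → 27/76.
  • 8t^2: a type-1 system cannot track it, e_ss → ∞.
The unbounded component dominates.

infinity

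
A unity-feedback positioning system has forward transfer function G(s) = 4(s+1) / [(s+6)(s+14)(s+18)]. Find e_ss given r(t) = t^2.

System type = 0 (no poles at s=0).
For a type-0 system K_a = 0, so e_ss to a parabolic input is unbounded.

infinity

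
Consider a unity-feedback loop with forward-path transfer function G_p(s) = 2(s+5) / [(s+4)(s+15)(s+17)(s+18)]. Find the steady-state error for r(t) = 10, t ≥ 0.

18360/1837

No free integrators in G_p(s): this is a type 0 system.
K_p = lim_{s→0} G_p(s) = 2·5 / (4·15·17·18) = 1/1836.
e_ss = 10/(1 + K_p) = 10/(1837/1836) = 18360/1837.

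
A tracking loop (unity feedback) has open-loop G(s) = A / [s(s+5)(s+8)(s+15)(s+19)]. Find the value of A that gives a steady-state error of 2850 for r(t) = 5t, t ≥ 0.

System type = 1 (one pole at s=0).
K_v = lim_{s→0} s·G(s) = A / (5·8·15·19) = (1/11400)·A.
e_ss = 5/K_v = 2850 ⇒ K_v = 1/570 ⇒ A = (1/570)/(1/11400) = 20.

20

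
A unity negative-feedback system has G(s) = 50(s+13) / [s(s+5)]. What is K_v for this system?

The open loop has one pole at the origin → type 1 system.
K_v = lim_{s→0} s·G(s) = 50·13 / (5) = 130.

130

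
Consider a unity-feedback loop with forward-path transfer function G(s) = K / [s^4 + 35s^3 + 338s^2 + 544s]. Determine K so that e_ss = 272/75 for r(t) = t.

Lowest-order denominator term is 544s, so the open loop has 1 pole at the origin → type 1 system.
K_v = lim_{s→0} s·G(s) = K / 544 = (1/544)·K.
e_ss = 1/K_v = 272/75 ⇒ K_v = 75/272 ⇒ K = (75/272)/(1/544) = 150.

150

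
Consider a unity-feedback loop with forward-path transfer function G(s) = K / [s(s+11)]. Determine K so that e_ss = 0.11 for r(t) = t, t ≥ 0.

G(s) has one factor of s in the denominator, so the system is type 1.
K_v = lim_{s→0} s·G(s) = K / (11) = (1/11)·K.
e_ss = 1/K_v = 0.11 ⇒ K_v = 100/11 ⇒ K = (100/11)/(1/11) = 100.

100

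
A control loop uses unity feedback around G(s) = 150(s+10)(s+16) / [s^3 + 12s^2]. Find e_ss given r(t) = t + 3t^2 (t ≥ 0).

0.003

Lowest-order denominator term is 12s^2, so the open loop has 2 poles at the origin → type 2 system. Treating each term separately:
  • t: tracked with zero error.
  • 3t^2: e_ss = 6/K_a with K_a=2000 → 0.003.
Total e_ss = 0.003.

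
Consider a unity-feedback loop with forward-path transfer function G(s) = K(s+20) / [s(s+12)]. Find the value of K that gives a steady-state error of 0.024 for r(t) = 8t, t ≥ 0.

The open loop has one pole at the origin → type 1 system.
K_v = lim_{s→0} s·G(s) = K·20 / (12) = (5/3)·K.
e_ss = 8/K_v = 0.024 ⇒ K_v = 1000/3 ⇒ K = (1000/3)/(5/3) = 200.

200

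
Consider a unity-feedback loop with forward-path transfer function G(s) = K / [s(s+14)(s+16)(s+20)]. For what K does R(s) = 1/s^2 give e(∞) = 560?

8

The open loop has one pole at the origin → type 1 system.
K_v = lim_{s→0} s·G(s) = K / (14·16·20) = (1/4480)·K.
e_ss = 1/K_v = 560 ⇒ K_v = 1/560 ⇒ K = (1/560)/(1/4480) = 8.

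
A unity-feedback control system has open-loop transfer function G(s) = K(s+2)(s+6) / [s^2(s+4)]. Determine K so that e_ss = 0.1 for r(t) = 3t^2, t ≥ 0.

20

System type = 2 (two poles at s=0).
K_a = lim_{s→0} s^2·G(s) = K·2·6 / (4) = 3·K.
e_ss = 6/K_a = 0.1 ⇒ K_a = 60 ⇒ K = 60/3 = 20.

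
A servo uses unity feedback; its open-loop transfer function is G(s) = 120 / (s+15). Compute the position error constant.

8

The open loop has no poles at the origin → type 0 system.
K_p = lim_{s→0} G(s) = 120 / (15) = 8.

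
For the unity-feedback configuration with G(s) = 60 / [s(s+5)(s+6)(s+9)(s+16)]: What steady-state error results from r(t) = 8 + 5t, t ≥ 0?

360

One free integrator in G(s): this is a type 1 system. Taking each input component in turn:
  • 8: tracked with zero error.
  • 5t: e_ss = 5/K_v with K_v=1/72 → 360.
Total e_ss = 360.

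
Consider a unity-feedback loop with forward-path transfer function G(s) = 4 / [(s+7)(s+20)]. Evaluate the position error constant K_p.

G(s) has no factors of s in the denominator, so the system is type 0.
K_p = lim_{s→0} G(s) = 4 / (7·20) = 1/35.

1/35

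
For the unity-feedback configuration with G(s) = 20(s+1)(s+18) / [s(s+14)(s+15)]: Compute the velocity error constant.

12/7

G(s) has one factor of s in the denominator, so the system is type 1.
K_v = lim_{s→0} s·G(s) = 20·1·18 / (14·15) = 12/7.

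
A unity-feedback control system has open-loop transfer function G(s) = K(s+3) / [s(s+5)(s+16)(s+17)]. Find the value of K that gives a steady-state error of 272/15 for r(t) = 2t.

G(s) has one factor of s in the denominator, so the system is type 1.
K_v = lim_{s→0} s·G(s) = K·3 / (5·16·17) = (3/1360)·K.
e_ss = 2/K_v = 272/15 ⇒ K_v = 15/136 ⇒ K = (15/136)/(3/1360) = 50.

50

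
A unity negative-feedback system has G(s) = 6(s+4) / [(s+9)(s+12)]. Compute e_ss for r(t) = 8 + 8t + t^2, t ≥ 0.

G(s) has no factors of s in the denominator, so the system is type 0. Treating each term separately:
  • 8: e_ss = 8/(1+K_p) with K_p=2/9 → 72/11.
  • 8t: a type-0 system cannot track it, e_ss → ∞.
  • t^2: a type-0 system cannot track it, e_ss → ∞.
The unbounded component dominates.

infinity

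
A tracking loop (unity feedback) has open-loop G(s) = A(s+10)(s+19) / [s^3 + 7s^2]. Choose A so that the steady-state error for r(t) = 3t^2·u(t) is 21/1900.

20

Lowest-order denominator term is 7s^2, so the open loop has 2 poles at the origin → type 2 system.
K_a = lim_{s→0} s^2·G(s) = A·10·19 / 7 = (190/7)·A.
e_ss = 6/K_a = 21/1900 ⇒ K_a = 3800/7 ⇒ A = (3800/7)/(190/7) = 20.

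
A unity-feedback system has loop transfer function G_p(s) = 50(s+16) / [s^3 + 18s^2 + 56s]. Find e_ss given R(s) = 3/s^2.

The denominator has no term below 56s — 1 pole at s=0, type 1.
K_v = lim_{s→0} s·G_p(s) = 50·16 / 56 = 100/7.
e_ss = 3/K_v = 3/(100/7) = 0.21.

0.21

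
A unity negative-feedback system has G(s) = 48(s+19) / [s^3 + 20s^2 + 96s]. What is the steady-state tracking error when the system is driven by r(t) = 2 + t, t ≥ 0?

The denominator has no term below 96s — 1 pole at s=0, type 1. Treating each term separately:
  • 2: tracked with zero error.
  • t: e_ss = 1/K_v with K_v=9.5 → 2/19.
Total e_ss = 2/19.

2/19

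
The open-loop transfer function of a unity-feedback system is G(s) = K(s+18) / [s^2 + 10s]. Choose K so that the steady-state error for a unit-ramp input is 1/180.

100

Factoring s from the denominator leaves a polynomial with constant term 10, so the system is type 1.
K_v = lim_{s→0} s·G(s) = K·18 / 10 = 1.8·K.
e_ss = 1/K_v = 1/180 ⇒ K_v = 180 ⇒ K = 180/1.8 = 100.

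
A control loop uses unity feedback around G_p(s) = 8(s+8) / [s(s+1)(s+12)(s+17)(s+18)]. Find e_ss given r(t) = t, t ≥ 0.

System type = 1 (one pole at s=0).
K_v = lim_{s→0} s·G_p(s) = 8·8 / (1·12·17·18) = 8/459.
e_ss = 1/K_v = 1/(8/459) = 57.375.

57.375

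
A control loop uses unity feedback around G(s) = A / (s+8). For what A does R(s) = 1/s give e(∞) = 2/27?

G(s) has no factors of s in the denominator, so the system is type 0.
K_p = lim_{s→0} G(s) = A / (8) = 0.125·A.
e_ss = 1/(1 + K_p) = 2/27 ⇒ 1 + 0.125·A = 13.5 ⇒ A = 100.

100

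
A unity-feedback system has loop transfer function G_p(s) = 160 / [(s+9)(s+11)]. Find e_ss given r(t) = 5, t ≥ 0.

495/259

The open loop has no poles at the origin → type 0 system.
K_p = lim_{s→0} G_p(s) = 160 / (9·11) = 160/99.
e_ss = 5/(1 + K_p) = 5/(259/99) = 495/259.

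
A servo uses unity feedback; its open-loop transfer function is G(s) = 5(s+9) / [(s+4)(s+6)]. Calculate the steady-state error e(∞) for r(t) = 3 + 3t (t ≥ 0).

infinity

System type = 0 (no poles at s=0). By superposition:
  • 3: e_ss = 3/(1+K_p) with K_p=1.875 → 24/23.
  • 3t: a type-0 system cannot track it, e_ss → ∞.
The unbounded component dominates.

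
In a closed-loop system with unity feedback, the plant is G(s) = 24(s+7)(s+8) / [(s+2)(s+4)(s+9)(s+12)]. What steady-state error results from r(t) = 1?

9/23

System type = 0 (no poles at s=0).
K_p = lim_{s→0} G(s) = 24·7·8 / (2·4·9·12) = 14/9.
e_ss = 1/(1 + K_p) = 1/(23/9) = 9/23.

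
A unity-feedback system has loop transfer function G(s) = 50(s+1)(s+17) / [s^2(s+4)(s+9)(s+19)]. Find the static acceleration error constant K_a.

Two free integrators in G(s): this is a type 2 system.
K_a = lim_{s→0} s^2·G(s) = 50·1·17 / (4·9·19) = 425/342.

425/342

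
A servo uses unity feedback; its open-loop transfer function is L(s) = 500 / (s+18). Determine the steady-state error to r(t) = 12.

108/259

No free integrators in L(s): this is a type 0 system.
K_p = lim_{s→0} L(s) = 500 / (18) = 250/9.
e_ss = 12/(1 + K_p) = 12/(259/9) = 108/259.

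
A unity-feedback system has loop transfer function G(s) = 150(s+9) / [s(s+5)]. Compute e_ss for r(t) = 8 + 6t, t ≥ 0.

G(s) has one factor of s in the denominator, so the system is type 1. By superposition:
  • 8: tracked with zero error.
  • 6t: e_ss = 6/K_v with K_v=270 → 1/45.
Total e_ss = 1/45.

1/45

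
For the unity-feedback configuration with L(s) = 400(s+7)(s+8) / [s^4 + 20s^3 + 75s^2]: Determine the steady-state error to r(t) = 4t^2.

The denominator has no term below 75s^2 — 2 poles at s=0, type 2.
K_a = lim_{s→0} s^2·L(s) = 400·7·8 / 75 = 896/3.
r(t) = 4t^2 gives R(s) = 8/s^3.
e_ss = 8/K_a = 8/(896/3) = 3/112.

3/112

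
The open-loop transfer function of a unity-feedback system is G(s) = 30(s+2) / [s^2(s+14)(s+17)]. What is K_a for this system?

30/119

The open loop has two poles at the origin → type 2 system.
K_a = lim_{s→0} s^2·G(s) = 30·2 / (14·17) = 30/119.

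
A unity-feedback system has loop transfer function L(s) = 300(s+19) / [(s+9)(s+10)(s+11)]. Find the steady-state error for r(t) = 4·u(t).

132/223

System type = 0 (no poles at s=0).
K_p = lim_{s→0} L(s) = 300·19 / (9·10·11) = 190/33.
e_ss = 4/(1 + K_p) = 4/(223/33) = 132/223.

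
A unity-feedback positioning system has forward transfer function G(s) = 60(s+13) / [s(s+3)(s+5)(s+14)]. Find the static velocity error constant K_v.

26/7

System type = 1 (one pole at s=0).
K_v = lim_{s→0} s·G(s) = 60·13 / (3·5·14) = 26/7.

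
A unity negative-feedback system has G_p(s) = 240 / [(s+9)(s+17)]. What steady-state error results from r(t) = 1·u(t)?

System type = 0 (no poles at s=0).
K_p = lim_{s→0} G_p(s) = 240 / (9·17) = 80/51.
e_ss = 1/(1 + K_p) = 1/(131/51) = 51/131.

51/131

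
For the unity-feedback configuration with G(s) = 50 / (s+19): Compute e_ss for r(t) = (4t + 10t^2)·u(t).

No free integrators in G(s): this is a type 0 system. Treating each term separately:
  • 4t: a type-0 system cannot track it, e_ss → ∞.
  • 10t^2: a type-0 system cannot track it, e_ss → ∞.
The unbounded component dominates.

infinity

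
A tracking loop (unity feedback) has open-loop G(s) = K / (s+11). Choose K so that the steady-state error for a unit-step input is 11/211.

System type = 0 (no poles at s=0).
K_p = lim_{s→0} G(s) = K / (11) = (1/11)·K.
e_ss = 1/(1 + K_p) = 11/211 ⇒ 1 + (1/11)·K = 211/11 ⇒ K = 200.

200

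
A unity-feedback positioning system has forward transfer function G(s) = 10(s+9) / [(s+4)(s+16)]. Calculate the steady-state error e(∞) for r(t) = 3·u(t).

96/77

The open loop has no poles at the origin → type 0 system.
K_p = lim_{s→0} G(s) = 10·9 / (4·16) = 45/32.
e_ss = 3/(1 + K_p) = 3/(77/32) = 96/77.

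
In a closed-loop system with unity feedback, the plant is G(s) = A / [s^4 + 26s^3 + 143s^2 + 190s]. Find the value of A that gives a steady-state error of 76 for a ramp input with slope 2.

5

Lowest-order denominator term is 190s, so the open loop has 1 pole at the origin → type 1 system.
K_v = lim_{s→0} s·G(s) = A / 190 = (1/190)·A.
e_ss = 2/K_v = 76 ⇒ K_v = 1/38 ⇒ A = (1/38)/(1/190) = 5.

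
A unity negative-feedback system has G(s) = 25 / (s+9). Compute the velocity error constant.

0

System type = 0 (no poles at s=0).
K_v = lim_{s→0} s·G(s) = 0 (the extra factor of s kills the finite limit).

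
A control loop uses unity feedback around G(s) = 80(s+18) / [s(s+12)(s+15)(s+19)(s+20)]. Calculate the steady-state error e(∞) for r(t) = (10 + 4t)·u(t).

190

The open loop has one pole at the origin → type 1 system. By superposition:
  • 10: tracked with zero error.
  • 4t: e_ss = 4/K_v with K_v=2/95 → 190.
Total e_ss = 190.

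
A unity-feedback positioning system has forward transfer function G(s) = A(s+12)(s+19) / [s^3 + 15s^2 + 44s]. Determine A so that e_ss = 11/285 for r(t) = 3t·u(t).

15

The denominator has no term below 44s — 1 pole at s=0, type 1.
K_v = lim_{s→0} s·G(s) = A·12·19 / 44 = (57/11)·A.
e_ss = 3/K_v = 11/285 ⇒ K_v = 855/11 ⇒ A = (855/11)/(57/11) = 15.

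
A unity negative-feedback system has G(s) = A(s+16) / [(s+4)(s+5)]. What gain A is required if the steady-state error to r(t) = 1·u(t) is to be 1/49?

60

No free integrators in G(s): this is a type 0 system.
K_p = lim_{s→0} G(s) = A·16 / (4·5) = 0.8·A.
e_ss = 1/(1 + K_p) = 1/49 ⇒ 1 + 0.8·A = 49 ⇒ A = 60.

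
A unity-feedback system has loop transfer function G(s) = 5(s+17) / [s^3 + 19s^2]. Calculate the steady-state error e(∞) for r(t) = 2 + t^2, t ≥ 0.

Factoring s^2 from the denominator leaves a polynomial with constant term 19, so the system is type 2. Taking each input component in turn:
  • 2: tracked with zero error.
  • t^2: e_ss = 2/K_a with K_a=85/19 → 38/85.
Total e_ss = 38/85.

38/85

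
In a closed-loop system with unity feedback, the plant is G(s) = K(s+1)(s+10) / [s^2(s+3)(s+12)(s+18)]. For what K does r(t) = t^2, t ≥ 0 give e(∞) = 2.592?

50

Two free integrators in G(s): this is a type 2 system.
K_a = lim_{s→0} s^2·G(s) = K·1·10 / (3·12·18) = (5/324)·K.
e_ss = 2/K_a = 2.592 ⇒ K_a = 125/162 ⇒ K = (125/162)/(5/324) = 50.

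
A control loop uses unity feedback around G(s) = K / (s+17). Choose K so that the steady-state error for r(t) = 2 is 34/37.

20

The open loop has no poles at the origin → type 0 system.
K_p = lim_{s→0} G(s) = K / (17) = (1/17)·K.
e_ss = 2/(1 + K_p) = 34/37 ⇒ 1 + (1/17)·K = 37/17 ⇒ K = 20.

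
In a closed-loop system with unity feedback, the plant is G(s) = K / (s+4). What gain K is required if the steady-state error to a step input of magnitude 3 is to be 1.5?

4

No free integrators in G(s): this is a type 0 system.
K_p = lim_{s→0} G(s) = K / (4) = 0.25·K.
e_ss = 3/(1 + K_p) = 1.5 ⇒ 1 + 0.25·K = 2 ⇒ K = 4.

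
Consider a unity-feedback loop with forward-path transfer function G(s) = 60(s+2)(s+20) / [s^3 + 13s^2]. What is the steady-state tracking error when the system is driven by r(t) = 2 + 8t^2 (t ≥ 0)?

Lowest-order denominator term is 13s^2, so the open loop has 2 poles at the origin → type 2 system. Taking each input component in turn:
  • 2: tracked with zero error.
  • 8t^2: e_ss = 16/K_a with K_a=2400/13 → 13/150.
Total e_ss = 13/150.

13/150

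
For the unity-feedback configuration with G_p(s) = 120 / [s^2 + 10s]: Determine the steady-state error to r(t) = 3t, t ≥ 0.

0.25

Factoring s from the denominator leaves a polynomial with constant term 10, so the system is type 1.
K_v = lim_{s→0} s·G_p(s) = 120 / 10 = 12.
e_ss = 3/K_v = 3/12 = 0.25.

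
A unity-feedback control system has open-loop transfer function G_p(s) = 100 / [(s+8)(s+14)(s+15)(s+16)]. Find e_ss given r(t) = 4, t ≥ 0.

G_p(s) has no factors of s in the denominator, so the system is type 0.
K_p = lim_{s→0} G_p(s) = 100 / (8·14·15·16) = 5/1344.
e_ss = 4/(1 + K_p) = 4/(1349/1344) = 5376/1349.

5376/1349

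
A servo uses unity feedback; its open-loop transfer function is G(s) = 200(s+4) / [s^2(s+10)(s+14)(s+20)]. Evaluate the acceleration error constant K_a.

The open loop has two poles at the origin → type 2 system.
K_a = lim_{s→0} s^2·G(s) = 200·4 / (10·14·20) = 2/7.

2/7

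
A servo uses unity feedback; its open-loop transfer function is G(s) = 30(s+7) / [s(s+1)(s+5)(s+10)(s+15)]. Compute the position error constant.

K_p = lim_{s→0} G(s); with 1 pole at the origin the limit diverges, so K_p = ∞.

infinity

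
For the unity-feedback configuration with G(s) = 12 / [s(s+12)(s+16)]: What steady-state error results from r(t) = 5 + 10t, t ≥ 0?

160

The open loop has one pole at the origin → type 1 system. Taking each input component in turn:
  • 5: tracked with zero error.
  • 10t: e_ss = 10/K_v with K_v=0.0625 → 160.
Total e_ss = 160.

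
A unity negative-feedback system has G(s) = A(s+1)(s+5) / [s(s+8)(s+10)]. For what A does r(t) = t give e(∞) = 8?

One free integrator in G(s): this is a type 1 system.
K_v = lim_{s→0} s·G(s) = A·1·5 / (8·10) = 0.0625·A.
e_ss = 1/K_v = 8 ⇒ K_v = 0.125 ⇒ A = 0.125/0.0625 = 2.

2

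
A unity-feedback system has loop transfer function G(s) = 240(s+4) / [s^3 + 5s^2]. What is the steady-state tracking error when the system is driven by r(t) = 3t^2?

1/32

Lowest-order denominator term is 5s^2, so the open loop has 2 poles at the origin → type 2 system.
K_a = lim_{s→0} s^2·G(s) = 240·4 / 5 = 192.
r(t) = 3t^2 gives R(s) = 6/s^3.
e_ss = 6/K_a = 6/192 = 1/32.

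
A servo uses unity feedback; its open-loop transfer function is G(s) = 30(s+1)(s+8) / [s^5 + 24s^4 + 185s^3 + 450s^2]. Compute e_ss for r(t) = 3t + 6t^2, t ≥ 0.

The denominator has no term below 450s^2 — 2 poles at s=0, type 2. Taking each input component in turn:
  • 3t: tracked with zero error.
  • 6t^2: e_ss = 12/K_a with K_a=8/15 → 22.5.
Total e_ss = 22.5.

22.5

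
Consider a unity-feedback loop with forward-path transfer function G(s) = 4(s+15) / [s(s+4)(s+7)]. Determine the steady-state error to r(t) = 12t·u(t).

One free integrator in G(s): this is a type 1 system.
K_v = lim_{s→0} s·G(s) = 4·15 / (4·7) = 15/7.
e_ss = 12/K_v = 12/(15/7) = 5.6.

5.6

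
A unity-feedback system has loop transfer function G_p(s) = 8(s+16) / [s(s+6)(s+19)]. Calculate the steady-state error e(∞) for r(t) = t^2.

One free integrator in G_p(s): this is a type 1 system.
K_a = lim_{s→0} s^2·G_p(s) = 0; the steady-state error to this parabolic input grows without bound.

infinity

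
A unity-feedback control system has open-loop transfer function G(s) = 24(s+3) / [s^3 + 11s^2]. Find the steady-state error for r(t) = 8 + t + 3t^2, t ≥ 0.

The denominator has no term below 11s^2 — 2 poles at s=0, type 2. Taking each input component in turn:
  • 8: tracked with zero error.
  • t: tracked with zero error.
  • 3t^2: e_ss = 6/K_a with K_a=72/11 → 11/12.
Total e_ss = 11/12.

11/12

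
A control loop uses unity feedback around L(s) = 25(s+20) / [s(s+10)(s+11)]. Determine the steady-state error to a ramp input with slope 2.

0.44

System type = 1 (one pole at s=0).
K_v = lim_{s→0} s·L(s) = 25·20 / (10·11) = 50/11.
e_ss = 2/K_v = 2/(50/11) = 0.44.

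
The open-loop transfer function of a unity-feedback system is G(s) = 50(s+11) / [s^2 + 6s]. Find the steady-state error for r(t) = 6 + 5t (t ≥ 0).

3/55

The denominator has no term below 6s — 1 pole at s=0, type 1. By superposition:
  • 6: tracked with zero error.
  • 5t: e_ss = 5/K_v with K_v=275/3 → 3/55.
Total e_ss = 3/55.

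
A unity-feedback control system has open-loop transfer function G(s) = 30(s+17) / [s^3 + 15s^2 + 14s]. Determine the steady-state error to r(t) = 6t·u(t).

Lowest-order denominator term is 14s, so the open loop has 1 pole at the origin → type 1 system.
K_v = lim_{s→0} s·G(s) = 30·17 / 14 = 255/7.
e_ss = 6/K_v = 6/(255/7) = 14/85.

14/85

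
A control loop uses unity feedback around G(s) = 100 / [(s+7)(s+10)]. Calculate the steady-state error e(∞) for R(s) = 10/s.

70/17

System type = 0 (no poles at s=0).
K_p = lim_{s→0} G(s) = 100 / (7·10) = 10/7.
e_ss = 10/(1 + K_p) = 10/(17/7) = 70/17.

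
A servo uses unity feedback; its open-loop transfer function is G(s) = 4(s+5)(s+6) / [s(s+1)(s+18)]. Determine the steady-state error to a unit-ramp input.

One free integrator in G(s): this is a type 1 system.
K_v = lim_{s→0} s·G(s) = 4·5·6 / (1·18) = 20/3.
e_ss = 1/K_v = 1/(20/3) = 0.15.

0.15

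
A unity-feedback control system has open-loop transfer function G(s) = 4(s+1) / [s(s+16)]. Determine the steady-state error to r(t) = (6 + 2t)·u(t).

8

System type = 1 (one pole at s=0). By superposition:
  • 6: tracked with zero error.
  • 2t: e_ss = 2/K_v with K_v=0.25 → 8.
Total e_ss = 8.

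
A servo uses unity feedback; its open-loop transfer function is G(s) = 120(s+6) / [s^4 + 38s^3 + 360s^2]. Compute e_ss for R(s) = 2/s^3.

1

The denominator has no term below 360s^2 — 2 poles at s=0, type 2.
K_a = lim_{s→0} s^2·G(s) = 120·6 / 360 = 2.
r(t) = t^2 gives R(s) = 2/s^3.
e_ss = 2/K_a = 2/2 = 1.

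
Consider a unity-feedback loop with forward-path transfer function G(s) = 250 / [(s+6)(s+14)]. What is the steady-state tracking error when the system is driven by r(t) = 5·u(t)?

System type = 0 (no poles at s=0).
K_p = lim_{s→0} G(s) = 250 / (6·14) = 125/42.
e_ss = 5/(1 + K_p) = 5/(167/42) = 210/167.

210/167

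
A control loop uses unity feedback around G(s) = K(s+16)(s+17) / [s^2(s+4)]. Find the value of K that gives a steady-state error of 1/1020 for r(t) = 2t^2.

Two free integrators in G(s): this is a type 2 system.
K_a = lim_{s→0} s^2·G(s) = K·16·17 / (4) = 68·K.
e_ss = 4/K_a = 1/1020 ⇒ K_a = 4080 ⇒ K = 4080/68 = 60.

60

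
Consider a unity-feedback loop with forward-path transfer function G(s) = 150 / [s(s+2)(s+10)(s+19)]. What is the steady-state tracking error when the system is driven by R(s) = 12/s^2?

30.4

G(s) has one factor of s in the denominator, so the system is type 1.
K_v = lim_{s→0} s·G(s) = 150 / (2·10·19) = 15/38.
e_ss = 12/K_v = 12/(15/38) = 30.4.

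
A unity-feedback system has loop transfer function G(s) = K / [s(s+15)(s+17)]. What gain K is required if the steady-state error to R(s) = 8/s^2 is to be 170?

One free integrator in G(s): this is a type 1 system.
K_v = lim_{s→0} s·G(s) = K / (15·17) = (1/255)·K.
e_ss = 8/K_v = 170 ⇒ K_v = 4/85 ⇒ K = (4/85)/(1/255) = 12.

12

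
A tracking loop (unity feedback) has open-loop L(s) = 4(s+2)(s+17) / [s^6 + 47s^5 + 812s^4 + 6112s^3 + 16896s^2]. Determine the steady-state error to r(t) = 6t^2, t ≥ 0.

25344/17

Lowest-order denominator term is 16896s^2, so the open loop has 2 poles at the origin → type 2 system.
K_a = lim_{s→0} s^2·L(s) = 4·2·17 / 16896 = 17/2112.
r(t) = 6t^2 gives R(s) = 12/s^3.
e_ss = 12/K_a = 12/(17/2112) = 25344/17.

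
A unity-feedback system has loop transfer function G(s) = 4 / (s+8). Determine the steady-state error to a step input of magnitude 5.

No free integrators in G(s): this is a type 0 system.
K_p = lim_{s→0} G(s) = 4 / (8) = 0.5.
e_ss = 5/(1 + K_p) = 5/1.5 = 10/3.

10/3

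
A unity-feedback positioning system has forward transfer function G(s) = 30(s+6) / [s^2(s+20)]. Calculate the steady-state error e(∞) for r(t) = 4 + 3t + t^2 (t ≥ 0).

2/9

Two free integrators in G(s): this is a type 2 system. Taking each input component in turn:
  • 4: tracked with zero error.
  • 3t: tracked with zero error.
  • t^2: e_ss = 2/K_a with K_a=9 → 2/9.
Total e_ss = 2/9.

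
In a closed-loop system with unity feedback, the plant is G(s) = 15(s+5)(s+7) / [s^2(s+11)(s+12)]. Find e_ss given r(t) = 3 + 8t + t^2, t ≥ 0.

Two free integrators in G(s): this is a type 2 system. Treating each term separately:
  • 3: tracked with zero error.
  • 8t: tracked with zero error.
  • t^2: e_ss = 2/K_a with K_a=175/44 → 88/175.
Total e_ss = 88/175.

88/175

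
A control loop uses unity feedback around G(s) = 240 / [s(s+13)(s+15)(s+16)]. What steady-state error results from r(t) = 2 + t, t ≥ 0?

One free integrator in G(s): this is a type 1 system. Treating each term separately:
  • 2: tracked with zero error.
  • t: e_ss = 1/K_v with K_v=1/13 → 13.
Total e_ss = 13.

13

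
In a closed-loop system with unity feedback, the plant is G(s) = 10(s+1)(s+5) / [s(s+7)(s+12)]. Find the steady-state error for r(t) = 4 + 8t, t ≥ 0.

The open loop has one pole at the origin → type 1 system. By superposition:
  • 4: tracked with zero error.
  • 8t: e_ss = 8/K_v with K_v=25/42 → 13.44.
Total e_ss = 13.44.

13.44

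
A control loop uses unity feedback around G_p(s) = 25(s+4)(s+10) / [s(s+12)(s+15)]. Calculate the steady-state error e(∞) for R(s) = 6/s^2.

1.08

The open loop has one pole at the origin → type 1 system.
K_v = lim_{s→0} s·G_p(s) = 25·4·10 / (12·15) = 50/9.
e_ss = 6/K_v = 6/(50/9) = 1.08.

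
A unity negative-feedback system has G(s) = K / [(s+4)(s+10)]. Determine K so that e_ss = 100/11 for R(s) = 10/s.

4

No free integrators in G(s): this is a type 0 system.
K_p = lim_{s→0} G(s) = K / (4·10) = 0.025·K.
e_ss = 10/(1 + K_p) = 100/11 ⇒ 1 + 0.025·K = 1.1 ⇒ K = 4.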